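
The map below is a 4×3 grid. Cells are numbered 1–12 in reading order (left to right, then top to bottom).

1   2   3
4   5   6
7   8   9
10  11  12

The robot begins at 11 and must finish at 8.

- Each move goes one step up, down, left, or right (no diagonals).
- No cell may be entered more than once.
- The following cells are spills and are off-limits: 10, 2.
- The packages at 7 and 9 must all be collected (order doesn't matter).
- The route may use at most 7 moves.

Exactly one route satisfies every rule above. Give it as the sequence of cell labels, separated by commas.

11, 12, 9, 6, 5, 4, 7, 8

The 7-move cap with required stops at 7, 9 leaves no slack for detours.
Route from 11: right to 12, 2× up (reaching 6), 2× left (reaching 4), down to 7, right to 8 — 7 moves in all.
Check: all required cells visited; 7 ≤ 7 moves.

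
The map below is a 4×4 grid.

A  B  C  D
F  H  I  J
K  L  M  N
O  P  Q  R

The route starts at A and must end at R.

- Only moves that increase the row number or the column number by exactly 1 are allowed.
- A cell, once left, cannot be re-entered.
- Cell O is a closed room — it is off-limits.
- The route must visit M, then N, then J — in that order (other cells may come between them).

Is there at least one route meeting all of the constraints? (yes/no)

J lies above N, so going from N to J would need an upward move — but moves only go right/down, so N cannot be visited before J.

no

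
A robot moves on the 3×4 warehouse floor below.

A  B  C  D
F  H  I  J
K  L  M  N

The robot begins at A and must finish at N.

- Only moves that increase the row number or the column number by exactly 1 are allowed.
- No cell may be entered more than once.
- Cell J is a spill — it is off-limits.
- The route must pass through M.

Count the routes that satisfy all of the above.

A right/down-only route from A to N makes exactly 2 down-moves and 3 right-moves in some order.
With no other constraints that would be C(5,2) = 10 routes.
Split at M and multiply the segment counts (each segment already excludes blocked cells): A→M: 6; M→N: 1; product = 6.
That gives 6 routes.

6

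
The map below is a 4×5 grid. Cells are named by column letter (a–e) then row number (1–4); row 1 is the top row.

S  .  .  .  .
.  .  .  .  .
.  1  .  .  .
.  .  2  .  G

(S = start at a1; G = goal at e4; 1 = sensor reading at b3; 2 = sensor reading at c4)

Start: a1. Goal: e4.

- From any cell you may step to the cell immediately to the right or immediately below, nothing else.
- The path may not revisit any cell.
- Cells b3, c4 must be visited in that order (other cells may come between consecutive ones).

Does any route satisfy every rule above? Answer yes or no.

One route that works: a1 → a2 → a3 → b3 → b4 → c4 → d4 → e4.

yes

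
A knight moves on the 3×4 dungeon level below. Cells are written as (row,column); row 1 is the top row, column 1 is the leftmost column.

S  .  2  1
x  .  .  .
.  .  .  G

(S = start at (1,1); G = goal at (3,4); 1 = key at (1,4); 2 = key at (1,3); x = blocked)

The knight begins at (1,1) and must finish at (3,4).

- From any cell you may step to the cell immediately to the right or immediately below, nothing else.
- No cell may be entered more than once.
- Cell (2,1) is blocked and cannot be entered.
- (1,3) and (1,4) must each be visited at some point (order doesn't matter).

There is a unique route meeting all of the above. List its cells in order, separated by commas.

Moves only go right or down, so the column and row indices never decrease.
Route from (1,1): right 3 to (1,4), down 2 to (3,4) — 5 moves in all.
Check: all required cells visited.

(1,1), (1,2), (1,3), (1,4), (2,4), (3,4)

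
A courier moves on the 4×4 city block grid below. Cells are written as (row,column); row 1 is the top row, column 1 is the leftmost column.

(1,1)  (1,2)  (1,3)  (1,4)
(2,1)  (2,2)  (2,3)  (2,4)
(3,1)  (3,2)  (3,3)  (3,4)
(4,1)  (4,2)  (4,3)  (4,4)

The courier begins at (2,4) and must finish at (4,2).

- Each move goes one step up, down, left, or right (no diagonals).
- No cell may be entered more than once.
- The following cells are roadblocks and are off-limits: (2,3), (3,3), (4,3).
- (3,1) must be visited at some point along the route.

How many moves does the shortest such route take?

8

Any route passes through (3,1) somewhere between (2,4) and (4,2). Summing Manhattan distances along the two legs ((2,4) → (3,1) → (4,2)) gives a lower bound of 4 + 2 = 6 moves.
That bound ignores the blocked cells. Measuring each leg by the fewest moves that actually steer around them ((2,4)→(3,1): 6; (3,1)→(4,2): 2) raises the lower bound to 8.
A route of 8 moves exists: (2,4) → (1,4) → (1,3) → (1,2) → (2,2) → (3,2) → (3,1) → (4,1) → (4,2).
Since 8 matches that lower bound, it is optimal.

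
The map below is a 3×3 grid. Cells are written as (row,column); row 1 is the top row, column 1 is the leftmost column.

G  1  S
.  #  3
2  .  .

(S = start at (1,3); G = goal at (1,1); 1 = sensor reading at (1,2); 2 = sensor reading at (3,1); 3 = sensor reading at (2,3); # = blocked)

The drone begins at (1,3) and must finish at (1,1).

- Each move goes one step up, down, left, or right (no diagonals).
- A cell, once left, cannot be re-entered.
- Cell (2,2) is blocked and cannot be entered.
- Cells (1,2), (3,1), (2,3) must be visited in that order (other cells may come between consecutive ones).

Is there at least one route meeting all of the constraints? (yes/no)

no

Even ignoring the required order, no revisit-free route from (1,3) to (1,1) manages to pass through all of (1,2), (3,1), and (2,3): branching out from (1,3), every path either misses one of them or, having collected them, can no longer reach (1,1) without re-entering a cell.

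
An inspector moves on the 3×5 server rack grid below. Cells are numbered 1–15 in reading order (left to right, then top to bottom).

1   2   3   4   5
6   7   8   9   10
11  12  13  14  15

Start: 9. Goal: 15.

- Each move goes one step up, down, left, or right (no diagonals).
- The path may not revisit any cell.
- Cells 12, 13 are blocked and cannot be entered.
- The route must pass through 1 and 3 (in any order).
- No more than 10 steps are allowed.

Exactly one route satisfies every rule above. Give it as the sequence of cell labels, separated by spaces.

9 8 7 6 1 2 3 4 5 10 15

The budget equals the shortest possible length, so every move has to be on a shortest route through the required cells.
Route from 9: 3× left (reaching 6), up to 1, 4× right (reaching 5), 2× down (reaching 15) — 10 moves in all.
Check: all required cells visited; 10 ≤ 10 moves.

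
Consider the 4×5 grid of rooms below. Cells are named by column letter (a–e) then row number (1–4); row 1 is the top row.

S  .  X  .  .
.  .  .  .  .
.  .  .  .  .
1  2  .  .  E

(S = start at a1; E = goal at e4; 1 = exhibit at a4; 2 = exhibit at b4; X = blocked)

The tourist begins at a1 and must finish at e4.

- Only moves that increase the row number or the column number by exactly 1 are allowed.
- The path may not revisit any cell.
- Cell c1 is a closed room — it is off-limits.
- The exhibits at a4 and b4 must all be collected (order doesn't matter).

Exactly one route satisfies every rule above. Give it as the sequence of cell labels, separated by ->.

a1 -> a2 -> a3 -> a4 -> b4 -> c4 -> d4 -> e4

Moves only go right or down, so the column and row indices never decrease.
Route from a1: 3× down (reaching a4), 4× right (reaching e4) — 7 moves in all.
Check: all required cells visited.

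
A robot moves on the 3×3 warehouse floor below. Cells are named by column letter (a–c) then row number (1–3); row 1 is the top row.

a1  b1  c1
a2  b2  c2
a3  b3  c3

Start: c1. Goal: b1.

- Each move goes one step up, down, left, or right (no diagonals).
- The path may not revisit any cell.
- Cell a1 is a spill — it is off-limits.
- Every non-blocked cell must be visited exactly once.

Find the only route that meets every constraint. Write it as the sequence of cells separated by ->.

Need to visit all 8 open cells exactly once, starting at c1 and ending at b1.
Route from c1: 2× down (reaching c3), 2× left (reaching a3), up to a2, right to b2, up to b1 — 7 moves in all.
Check: all 8 open cells covered.

c1 -> c2 -> c3 -> b3 -> a3 -> a2 -> b2 -> b1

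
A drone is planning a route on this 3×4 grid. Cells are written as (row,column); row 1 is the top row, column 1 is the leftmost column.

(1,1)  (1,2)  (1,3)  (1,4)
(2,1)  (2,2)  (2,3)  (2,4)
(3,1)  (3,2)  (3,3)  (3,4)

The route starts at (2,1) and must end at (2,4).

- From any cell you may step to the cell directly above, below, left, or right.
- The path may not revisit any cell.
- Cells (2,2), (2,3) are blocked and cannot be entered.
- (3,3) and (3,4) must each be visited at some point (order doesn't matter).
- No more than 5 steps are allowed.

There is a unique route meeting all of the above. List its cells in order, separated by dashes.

(2,1) - (3,1) - (3,2) - (3,3) - (3,4) - (2,4)

The 5-move cap with required stops at (3,3), (3,4) leaves no slack for detours.
Route from (2,1): down 1 to (3,1), right 3 to (3,4), up 1 to (2,4) — 5 moves in all.
Check: all required cells visited; 5 ≤ 5 moves.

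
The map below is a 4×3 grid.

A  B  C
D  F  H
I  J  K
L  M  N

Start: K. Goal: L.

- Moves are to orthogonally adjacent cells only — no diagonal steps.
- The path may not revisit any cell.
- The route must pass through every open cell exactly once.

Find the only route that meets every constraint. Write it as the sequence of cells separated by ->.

K -> N -> M -> J -> F -> H -> C -> B -> A -> D -> I -> L

Need to visit all 12 open cells exactly once, starting at K and ending at L.
Cell C has only two open neighbours (H and B), so the path must pass straight through it: one of those is the cell it's entered from and the other is where it exits.
Route from K: down to N, left to M, 2× up (reaching F), right to H, up to C, 2× left (reaching A), 3× down (reaching L) — 11 moves in all.
Check: all 12 open cells covered.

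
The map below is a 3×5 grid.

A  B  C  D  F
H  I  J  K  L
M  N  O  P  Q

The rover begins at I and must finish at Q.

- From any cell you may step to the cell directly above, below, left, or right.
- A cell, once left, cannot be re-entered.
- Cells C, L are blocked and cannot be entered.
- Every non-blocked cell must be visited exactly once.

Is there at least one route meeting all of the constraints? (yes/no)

no

Cell F has only one open neighbour but is neither the start nor the goal, so a Hamiltonian route would have to both enter and leave it through the same neighbour — impossible without revisiting.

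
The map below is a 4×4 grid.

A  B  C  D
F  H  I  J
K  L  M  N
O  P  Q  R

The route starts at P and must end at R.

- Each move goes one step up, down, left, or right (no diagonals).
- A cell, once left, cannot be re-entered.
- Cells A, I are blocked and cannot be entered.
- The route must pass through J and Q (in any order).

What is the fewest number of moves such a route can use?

Any route passes through J and Q in some order between P and R. Summing Manhattan distances along each leg and taking the cheapest ordering (P → Q → J → R) gives a lower bound of 1 + 3 + 2 = 6 moves.
The shortest route satisfying every rule uses 10 moves: P → L → H → B → C → D → J → N → M → Q → R.
The no-revisit rule (legs can't share cells) pushes the minimum above the 6-move bound; an exhaustive check rules out every length from 6 to 9 (on a 4-connected grid the length of any start-to-goal walk has the same parity as the Manhattan bound, so only lengths 6, 8, 10, … need checking), leaving 10 as the minimum.

10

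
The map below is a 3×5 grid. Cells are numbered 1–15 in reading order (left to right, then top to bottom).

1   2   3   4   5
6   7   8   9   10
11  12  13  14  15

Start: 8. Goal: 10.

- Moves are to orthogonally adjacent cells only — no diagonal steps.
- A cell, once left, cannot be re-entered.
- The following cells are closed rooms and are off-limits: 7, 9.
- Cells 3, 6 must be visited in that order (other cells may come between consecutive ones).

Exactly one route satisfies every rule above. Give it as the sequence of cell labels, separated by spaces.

8 3 2 1 6 11 12 13 14 15 10

The waypoints must appear in the order 3, 6, with no cell reused.
Route from 8: up 1 to 3, left 2 to 1, down 2 to 11, right 4 to 15, up 1 to 10 — 10 moves in all.
Check: order respected (3 at step 1, 6 at step 4).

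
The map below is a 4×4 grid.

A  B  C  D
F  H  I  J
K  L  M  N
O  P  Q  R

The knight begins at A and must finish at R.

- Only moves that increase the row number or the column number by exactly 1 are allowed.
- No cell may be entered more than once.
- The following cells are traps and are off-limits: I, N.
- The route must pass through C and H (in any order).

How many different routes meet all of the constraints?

0

A right/down-only route from A to R makes exactly 3 down-moves and 3 right-moves in some order.
With no other constraints that would be C(6,3) = 20 routes.
H is below but to the left of C: going C → H would need a leftward move and H → C an upward move, so no right/down-only route can visit both required cells.
No route satisfies every constraint, so the count is 0.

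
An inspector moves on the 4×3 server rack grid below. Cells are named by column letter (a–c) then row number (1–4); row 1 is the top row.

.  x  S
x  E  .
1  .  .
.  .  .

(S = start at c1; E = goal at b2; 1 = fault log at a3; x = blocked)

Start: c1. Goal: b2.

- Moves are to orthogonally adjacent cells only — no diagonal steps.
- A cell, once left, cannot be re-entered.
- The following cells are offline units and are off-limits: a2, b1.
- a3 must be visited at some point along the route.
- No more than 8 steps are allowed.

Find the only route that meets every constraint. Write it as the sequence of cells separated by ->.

c1 -> c2 -> c3 -> c4 -> b4 -> a4 -> a3 -> b3 -> b2

Any route must reach a3 and still end at b2 within 8 moves, so the order of the required stops is forced.
Route from c1: 3× down (reaching c4), 2× left (reaching a4), up to a3, right to b3, up to b2 — 8 moves in all.
Check: all required cells visited; 8 ≤ 8 moves.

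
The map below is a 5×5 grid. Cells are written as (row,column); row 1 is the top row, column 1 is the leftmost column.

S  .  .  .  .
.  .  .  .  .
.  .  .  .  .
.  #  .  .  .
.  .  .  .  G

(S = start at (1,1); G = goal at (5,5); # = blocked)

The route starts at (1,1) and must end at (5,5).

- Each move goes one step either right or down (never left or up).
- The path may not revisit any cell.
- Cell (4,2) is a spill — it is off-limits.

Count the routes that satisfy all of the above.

54

A right/down-only route from (1,1) to (5,5) makes exactly 4 down-moves and 4 right-moves in some order.
With no other constraints that would be C(8,4) = 70 routes.
Subtract routes through each blocked cell (inclusion–exclusion for overlaps): − through (4,2): 16 → 54.
That gives 54 routes.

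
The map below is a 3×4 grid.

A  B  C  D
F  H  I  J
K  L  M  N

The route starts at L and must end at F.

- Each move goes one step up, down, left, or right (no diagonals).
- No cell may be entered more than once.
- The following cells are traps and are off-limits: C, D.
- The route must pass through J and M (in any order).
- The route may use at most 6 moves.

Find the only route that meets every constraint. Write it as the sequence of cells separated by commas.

Any route must reach J and M and still end at F within 6 moves, so the order of the required stops is forced.
Route from L: 2× right (reaching N), up to J, 3× left (reaching F) — 6 moves in all.
Check: all required cells visited; 6 ≤ 6 moves.

L, M, N, J, I, H, F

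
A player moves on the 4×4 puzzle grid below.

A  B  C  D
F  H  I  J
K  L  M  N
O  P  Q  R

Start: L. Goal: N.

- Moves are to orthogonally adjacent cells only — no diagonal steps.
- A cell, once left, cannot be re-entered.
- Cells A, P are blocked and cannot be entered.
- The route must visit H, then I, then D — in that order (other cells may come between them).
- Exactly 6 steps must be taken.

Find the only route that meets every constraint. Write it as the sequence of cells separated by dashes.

The waypoints must appear in the order H, I, D, with no cell reused.
Route from L: up to H, right to I, up to C, right to D, 2× down (reaching N) — 6 moves in all.
Check: order respected (H at step 1, I at step 2, D at step 4); 6 moves as required.

L - H - I - C - D - J - N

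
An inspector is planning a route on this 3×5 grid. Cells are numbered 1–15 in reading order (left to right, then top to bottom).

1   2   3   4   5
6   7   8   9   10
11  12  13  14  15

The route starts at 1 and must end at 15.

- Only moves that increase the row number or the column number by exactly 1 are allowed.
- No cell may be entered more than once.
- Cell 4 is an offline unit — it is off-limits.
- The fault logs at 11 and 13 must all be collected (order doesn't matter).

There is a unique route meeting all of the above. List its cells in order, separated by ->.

1 -> 6 -> 11 -> 12 -> 13 -> 14 -> 15

Moves only go right or down, so the column and row indices never decrease.
Route from 1: down 2 to 11, right 4 to 15 — 6 moves in all.
Check: all required cells visited.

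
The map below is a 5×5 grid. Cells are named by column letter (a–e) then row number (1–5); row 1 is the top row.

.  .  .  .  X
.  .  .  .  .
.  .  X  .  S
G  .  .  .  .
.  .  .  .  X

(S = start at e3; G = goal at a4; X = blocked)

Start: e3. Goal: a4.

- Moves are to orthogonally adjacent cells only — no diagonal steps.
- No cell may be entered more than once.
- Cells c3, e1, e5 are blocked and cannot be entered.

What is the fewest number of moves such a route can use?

The Manhattan distance from e3 to a4 is |3−4| + |5−1| = 5, so at least 5 moves are needed.
A route of 5 moves achieves this: e3 → e4 → d4 → c4 → b4 → a4.
Since 5 matches the lower bound, it is optimal.

5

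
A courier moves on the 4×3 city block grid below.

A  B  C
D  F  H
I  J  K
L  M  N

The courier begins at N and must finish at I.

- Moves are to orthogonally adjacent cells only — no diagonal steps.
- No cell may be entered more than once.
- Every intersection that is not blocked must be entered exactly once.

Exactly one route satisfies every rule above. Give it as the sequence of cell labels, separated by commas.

N, K, H, C, B, A, D, F, J, M, L, I

Need to visit all 12 open cells exactly once, starting at N and ending at I.
Cell C has only two open neighbours (H and B), so the path must pass straight through it: one of those is the cell it's entered from and the other is where it exits.
Route from N: 3× up (reaching C), 2× left (reaching A), down to D, right to F, 2× down (reaching M), left to L, up to I — 11 moves in all.
Check: all 12 open cells covered.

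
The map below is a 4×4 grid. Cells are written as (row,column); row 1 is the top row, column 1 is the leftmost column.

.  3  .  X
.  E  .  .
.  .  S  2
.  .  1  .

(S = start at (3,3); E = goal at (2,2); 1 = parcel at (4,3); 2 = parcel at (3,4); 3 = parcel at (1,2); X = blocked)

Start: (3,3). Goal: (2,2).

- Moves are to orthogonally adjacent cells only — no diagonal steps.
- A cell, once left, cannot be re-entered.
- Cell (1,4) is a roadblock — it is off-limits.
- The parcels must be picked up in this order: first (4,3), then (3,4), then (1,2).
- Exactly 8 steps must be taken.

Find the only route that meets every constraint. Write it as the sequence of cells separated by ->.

The waypoints must appear in the order (4,3), (3,4), (1,2), with no cell reused.
Route from (3,3): down 1 to (4,3), right 1 to (4,4), up 2 to (2,4), left 1 to (2,3), up 1 to (1,3), left 1 to (1,2), down 1 to (2,2) — 8 moves in all.
Check: order respected (1 at step 1, 2 at step 3, 3 at step 7); 8 moves as required.

(3,3) -> (4,3) -> (4,4) -> (3,4) -> (2,4) -> (2,3) -> (1,3) -> (1,2) -> (2,2)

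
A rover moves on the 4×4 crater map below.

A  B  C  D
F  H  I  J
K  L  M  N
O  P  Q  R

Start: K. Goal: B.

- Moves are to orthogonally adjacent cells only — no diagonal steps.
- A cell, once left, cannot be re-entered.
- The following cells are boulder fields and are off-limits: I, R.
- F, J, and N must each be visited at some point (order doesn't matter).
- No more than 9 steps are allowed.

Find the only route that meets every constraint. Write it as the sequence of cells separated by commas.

Any route must reach F, J, and N and still end at B within 9 moves, so the order of the required stops is forced.
Route from K: up 1 to F, right 1 to H, down 1 to L, right 2 to N, up 2 to D, left 2 to B — 9 moves in all.
Check: all required cells visited; 9 ≤ 9 moves.

K, F, H, L, M, N, J, D, C, B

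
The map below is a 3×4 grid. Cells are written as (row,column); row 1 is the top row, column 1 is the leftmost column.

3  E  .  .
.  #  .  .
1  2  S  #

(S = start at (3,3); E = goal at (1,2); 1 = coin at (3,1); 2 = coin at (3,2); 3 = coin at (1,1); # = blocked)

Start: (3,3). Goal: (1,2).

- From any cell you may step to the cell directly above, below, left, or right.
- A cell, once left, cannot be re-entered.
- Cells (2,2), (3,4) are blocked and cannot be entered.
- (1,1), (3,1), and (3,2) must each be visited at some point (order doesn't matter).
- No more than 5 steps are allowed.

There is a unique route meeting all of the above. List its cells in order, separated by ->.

(3,3) -> (3,2) -> (3,1) -> (2,1) -> (1,1) -> (1,2)

Any route must reach (1,1), (3,1), and (3,2) and still end at (1,2) within 5 moves, so the order of the required stops is forced.
Route from (3,3): 2× left (reaching (3,1)), 2× up (reaching (1,1)), right to (1,2) — 5 moves in all.
Check: all required cells visited; 5 ≤ 5 moves.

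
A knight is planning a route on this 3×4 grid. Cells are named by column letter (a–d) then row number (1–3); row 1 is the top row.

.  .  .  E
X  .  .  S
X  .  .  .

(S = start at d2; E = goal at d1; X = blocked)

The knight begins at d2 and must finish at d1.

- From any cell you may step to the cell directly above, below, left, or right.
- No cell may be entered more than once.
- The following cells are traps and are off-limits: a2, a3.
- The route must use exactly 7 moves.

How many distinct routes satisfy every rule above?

4

Need simple routes of exactly 7 moves from d2 to d1 (Manhattan distance 1, so 3 moves are spent on a detour and 3 undoing it).
Enumerating: d2 d3 c3 c2 b2 b1 c1 d1 | d2 d3 c3 b3 b2 b1 c1 d1 | d2 d3 c3 b3 b2 c2 c1 d1 | d2 c2 c3 b3 b2 b1 c1 d1.
That gives 4 routes.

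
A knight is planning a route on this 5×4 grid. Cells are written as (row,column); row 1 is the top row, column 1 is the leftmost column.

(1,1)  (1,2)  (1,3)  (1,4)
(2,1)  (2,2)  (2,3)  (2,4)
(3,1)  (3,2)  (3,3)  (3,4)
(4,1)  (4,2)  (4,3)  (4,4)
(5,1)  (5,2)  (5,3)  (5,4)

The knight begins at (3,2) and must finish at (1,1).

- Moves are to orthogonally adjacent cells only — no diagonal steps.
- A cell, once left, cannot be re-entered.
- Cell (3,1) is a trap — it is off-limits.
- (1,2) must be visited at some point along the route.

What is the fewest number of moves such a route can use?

3

Any route passes through (1,2) somewhere between (3,2) and (1,1). Summing Manhattan distances along the two legs ((3,2) → (1,2) → (1,1)) gives a lower bound of 2 + 1 = 3 moves.
A route of 3 moves achieves this: (3,2) → (2,2) → (1,2) → (1,1).
Since 3 matches the lower bound, it is optimal.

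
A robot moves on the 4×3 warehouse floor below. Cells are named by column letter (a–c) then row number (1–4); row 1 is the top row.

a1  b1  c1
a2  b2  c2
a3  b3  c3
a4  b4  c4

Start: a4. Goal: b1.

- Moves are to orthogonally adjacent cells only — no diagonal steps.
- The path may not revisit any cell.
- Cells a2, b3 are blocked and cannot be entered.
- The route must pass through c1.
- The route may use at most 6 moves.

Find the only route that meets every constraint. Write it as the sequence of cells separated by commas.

The 6-move cap with required stops at c1 leaves no slack for detours.
Route from a4: right 2 to c4, up 3 to c1, left 1 to b1 — 6 moves in all.
Check: all required cells visited; 6 ≤ 6 moves.

a4, b4, c4, c3, c2, c1, b1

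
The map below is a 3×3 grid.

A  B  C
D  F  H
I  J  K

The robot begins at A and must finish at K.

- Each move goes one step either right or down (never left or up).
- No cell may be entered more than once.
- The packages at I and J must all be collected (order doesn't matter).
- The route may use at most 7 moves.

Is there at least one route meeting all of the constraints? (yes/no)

yes

One route that works: A → D → I → J → K.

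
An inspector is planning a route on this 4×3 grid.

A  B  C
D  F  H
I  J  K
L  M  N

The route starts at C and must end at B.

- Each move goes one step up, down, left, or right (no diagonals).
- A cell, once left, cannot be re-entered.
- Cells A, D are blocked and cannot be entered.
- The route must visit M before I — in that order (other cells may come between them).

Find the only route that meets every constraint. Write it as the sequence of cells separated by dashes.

The waypoints must appear in the order M, I, with no cell reused.
Route from C: 3× down (reaching N), 2× left (reaching L), up to I, right to J, 2× up (reaching B) — 9 moves in all.
Check: order respected (M at step 4, I at step 6).

C - H - K - N - M - L - I - J - F - B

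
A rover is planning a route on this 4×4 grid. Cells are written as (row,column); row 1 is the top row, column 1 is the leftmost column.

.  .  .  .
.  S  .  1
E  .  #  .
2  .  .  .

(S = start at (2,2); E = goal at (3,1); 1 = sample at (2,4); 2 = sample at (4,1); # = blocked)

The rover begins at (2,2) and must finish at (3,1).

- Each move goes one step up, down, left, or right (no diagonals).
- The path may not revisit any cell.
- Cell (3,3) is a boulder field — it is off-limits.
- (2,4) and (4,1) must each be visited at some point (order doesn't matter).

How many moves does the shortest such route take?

8

Any route passes through (2,4) and (4,1) in some order between (2,2) and (3,1). Summing Manhattan distances along each leg and taking the cheapest ordering ((2,2) → (2,4) → (4,1) → (3,1)) gives a lower bound of 2 + 5 + 1 = 8 moves.
A route of 8 moves achieves this: (2,2) → (2,3) → (2,4) → (3,4) → (4,4) → (4,3) → (4,2) → (4,1) → (3,1).
Since 8 matches the lower bound, it is optimal.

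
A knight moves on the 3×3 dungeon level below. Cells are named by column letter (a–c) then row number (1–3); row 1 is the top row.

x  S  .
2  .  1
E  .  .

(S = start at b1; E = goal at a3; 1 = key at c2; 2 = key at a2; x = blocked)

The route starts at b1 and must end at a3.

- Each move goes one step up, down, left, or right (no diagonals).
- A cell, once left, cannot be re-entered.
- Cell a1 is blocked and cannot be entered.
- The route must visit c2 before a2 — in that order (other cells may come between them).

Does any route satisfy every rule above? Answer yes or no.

yes

One route that works: b1 → c1 → c2 → b2 → a2 → a3.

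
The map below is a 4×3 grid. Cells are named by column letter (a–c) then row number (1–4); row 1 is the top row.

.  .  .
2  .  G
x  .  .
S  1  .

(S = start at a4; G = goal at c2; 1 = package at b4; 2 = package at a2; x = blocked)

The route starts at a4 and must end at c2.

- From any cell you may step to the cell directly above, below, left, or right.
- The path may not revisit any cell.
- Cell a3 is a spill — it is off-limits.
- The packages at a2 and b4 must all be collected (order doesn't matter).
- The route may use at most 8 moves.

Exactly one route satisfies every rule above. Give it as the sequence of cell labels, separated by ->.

Any route must reach a2 and b4 and still end at c2 within 8 moves, so the order of the required stops is forced.
Route from a4: right 1 to b4, up 2 to b2, left 1 to a2, up 1 to a1, right 2 to c1, down 1 to c2 — 8 moves in all.
Check: all required cells visited; 8 ≤ 8 moves.

a4 -> b4 -> b3 -> b2 -> a2 -> a1 -> b1 -> c1 -> c2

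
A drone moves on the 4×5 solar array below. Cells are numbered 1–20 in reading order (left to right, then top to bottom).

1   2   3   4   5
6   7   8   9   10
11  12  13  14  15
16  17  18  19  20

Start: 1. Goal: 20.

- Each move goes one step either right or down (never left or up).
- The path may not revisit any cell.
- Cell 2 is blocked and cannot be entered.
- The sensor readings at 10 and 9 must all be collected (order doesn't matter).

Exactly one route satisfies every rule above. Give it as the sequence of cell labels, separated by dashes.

1 - 6 - 7 - 8 - 9 - 10 - 15 - 20

Moves only go right or down, so the column and row indices never decrease.
Route from 1: down 1 to 6, right 4 to 10, down 2 to 20 — 7 moves in all.
Check: all required cells visited.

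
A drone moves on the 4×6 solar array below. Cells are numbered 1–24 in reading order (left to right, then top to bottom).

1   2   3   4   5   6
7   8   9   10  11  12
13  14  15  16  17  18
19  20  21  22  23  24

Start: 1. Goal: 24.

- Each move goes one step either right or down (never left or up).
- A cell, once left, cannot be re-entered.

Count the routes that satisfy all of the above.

56

A right/down-only route from 1 to 24 makes exactly 3 down-moves and 5 right-moves in some order.
With no other constraints that would be C(8,3) = 56 routes.
That gives 56 routes.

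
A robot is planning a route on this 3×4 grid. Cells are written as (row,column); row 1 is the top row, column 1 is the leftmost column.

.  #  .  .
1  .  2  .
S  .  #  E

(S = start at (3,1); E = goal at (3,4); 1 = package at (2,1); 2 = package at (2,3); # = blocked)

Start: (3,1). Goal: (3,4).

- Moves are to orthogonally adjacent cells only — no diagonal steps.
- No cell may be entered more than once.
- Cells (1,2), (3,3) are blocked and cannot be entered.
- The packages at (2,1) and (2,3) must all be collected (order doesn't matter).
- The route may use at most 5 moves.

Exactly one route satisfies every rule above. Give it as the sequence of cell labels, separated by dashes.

(3,1) - (2,1) - (2,2) - (2,3) - (2,4) - (3,4)

The budget equals the shortest possible length, so every move has to be on a shortest route through the required cells.
Route from (3,1): up to (2,1), 3× right (reaching (2,4)), down to (3,4) — 5 moves in all.
Check: all required cells visited; 5 ≤ 5 moves.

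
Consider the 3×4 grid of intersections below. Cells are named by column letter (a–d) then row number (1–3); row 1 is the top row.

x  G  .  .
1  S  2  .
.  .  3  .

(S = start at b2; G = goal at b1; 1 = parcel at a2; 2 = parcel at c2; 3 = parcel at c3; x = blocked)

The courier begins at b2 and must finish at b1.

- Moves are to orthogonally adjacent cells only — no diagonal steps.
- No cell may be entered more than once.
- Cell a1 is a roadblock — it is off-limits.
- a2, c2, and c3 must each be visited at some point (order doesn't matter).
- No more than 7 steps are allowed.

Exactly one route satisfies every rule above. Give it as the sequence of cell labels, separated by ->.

b2 -> a2 -> a3 -> b3 -> c3 -> c2 -> c1 -> b1

The budget equals the shortest possible length, so every move has to be on a shortest route through the required cells.
Route from b2: left to a2, down to a3, 2× right (reaching c3), 2× up (reaching c1), left to b1 — 7 moves in all.
Check: all required cells visited; 7 ≤ 7 moves.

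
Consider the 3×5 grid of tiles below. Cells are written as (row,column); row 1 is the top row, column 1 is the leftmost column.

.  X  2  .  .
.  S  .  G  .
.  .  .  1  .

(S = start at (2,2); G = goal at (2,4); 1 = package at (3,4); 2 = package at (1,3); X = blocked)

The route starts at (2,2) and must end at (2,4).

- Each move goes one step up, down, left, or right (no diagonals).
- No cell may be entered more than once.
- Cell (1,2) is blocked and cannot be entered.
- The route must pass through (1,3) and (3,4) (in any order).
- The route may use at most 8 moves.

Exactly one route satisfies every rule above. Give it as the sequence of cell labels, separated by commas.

The budget equals the shortest possible length, so every move has to be on a shortest route through the required cells.
Route from (2,2): right 1 to (2,3), up 1 to (1,3), right 2 to (1,5), down 2 to (3,5), left 1 to (3,4), up 1 to (2,4) — 8 moves in all.
Check: all required cells visited; 8 ≤ 8 moves.

(2,2), (2,3), (1,3), (1,4), (1,5), (2,5), (3,5), (3,4), (2,4)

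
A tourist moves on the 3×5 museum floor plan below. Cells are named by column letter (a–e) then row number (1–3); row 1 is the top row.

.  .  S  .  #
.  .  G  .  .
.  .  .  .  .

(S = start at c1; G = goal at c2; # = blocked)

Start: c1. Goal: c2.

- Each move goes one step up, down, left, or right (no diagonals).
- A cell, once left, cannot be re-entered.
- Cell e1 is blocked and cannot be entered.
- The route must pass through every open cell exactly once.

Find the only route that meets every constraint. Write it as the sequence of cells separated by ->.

Need to visit all 14 open cells exactly once, starting at c1 and ending at c2.
Cell a1 has only two open neighbours (a2 and b1), so the path must pass straight through it: one of those is the cell it's entered from and the other is where it exits.
Route from c1: right to d1, down to d2, right to e2, down to e3, 4× left (reaching a3), 2× up (reaching a1), right to b1, down to b2, right to c2 — 13 moves in all.
Check: all 14 open cells covered.

c1 -> d1 -> d2 -> e2 -> e3 -> d3 -> c3 -> b3 -> a3 -> a2 -> a1 -> b1 -> b2 -> c2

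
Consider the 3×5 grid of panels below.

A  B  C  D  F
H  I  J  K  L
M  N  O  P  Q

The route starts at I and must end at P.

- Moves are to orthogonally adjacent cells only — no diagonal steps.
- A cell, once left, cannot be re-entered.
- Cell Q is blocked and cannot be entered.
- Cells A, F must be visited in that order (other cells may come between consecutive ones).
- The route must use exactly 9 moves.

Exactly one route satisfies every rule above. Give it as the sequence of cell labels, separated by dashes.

The waypoints must appear in the order A, F, with no cell reused.
Route from I: left to H, up to A, 4× right (reaching F), down to L, left to K, down to P — 9 moves in all.
Check: order respected (A at step 2, F at step 6); 9 moves as required.

I - H - A - B - C - D - F - L - K - P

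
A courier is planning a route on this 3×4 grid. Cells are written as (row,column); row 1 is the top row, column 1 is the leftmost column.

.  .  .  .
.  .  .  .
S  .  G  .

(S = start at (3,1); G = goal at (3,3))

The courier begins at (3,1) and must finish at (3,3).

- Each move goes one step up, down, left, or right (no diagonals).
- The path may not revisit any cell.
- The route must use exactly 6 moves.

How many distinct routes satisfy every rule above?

Need simple routes of exactly 6 moves from (3,1) to (3,3) (Manhattan distance 2, so 2 moves are spent on a detour and 2 undoing it).
Enumerating: (3,1) (2,1) (1,1) (1,2) (2,2) (3,2) (3,3) | (3,1) (2,1) (1,1) (1,2) (2,2) (2,3) (3,3) | (3,1) (2,1) (1,1) (1,2) (1,3) (2,3) (3,3) | (3,1) (2,1) (2,2) (1,2) (1,3) (2,3) (3,3) | (3,1) (2,1) (2,2) (2,3) (2,4) (3,4) (3,3) | (3,1) (3,2) (2,2) (1,2) (1,3) (2,3) (3,3) | (3,1) (3,2) (2,2) (2,3) (2,4) (3,4) (3,3).
That gives 7 routes.

7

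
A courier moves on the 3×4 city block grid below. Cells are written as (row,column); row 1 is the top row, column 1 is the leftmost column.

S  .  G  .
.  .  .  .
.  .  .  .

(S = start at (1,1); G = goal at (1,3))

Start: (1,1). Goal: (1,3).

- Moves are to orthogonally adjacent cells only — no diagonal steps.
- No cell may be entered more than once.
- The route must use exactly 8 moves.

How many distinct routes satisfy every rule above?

14

Need simple routes of exactly 8 moves from (1,1) to (1,3) (Manhattan distance 2, so 3 moves are spent on a detour and 3 undoing it).
Branch systematically from the start, pruning whenever the remaining move budget drops below the Manhattan distance to (1,3) or differs from it in parity. Grouping the completions by first move — via (2,1): 9; via (1,2): 5 — and summing: 9 + 5 = 14.
That gives 14 routes.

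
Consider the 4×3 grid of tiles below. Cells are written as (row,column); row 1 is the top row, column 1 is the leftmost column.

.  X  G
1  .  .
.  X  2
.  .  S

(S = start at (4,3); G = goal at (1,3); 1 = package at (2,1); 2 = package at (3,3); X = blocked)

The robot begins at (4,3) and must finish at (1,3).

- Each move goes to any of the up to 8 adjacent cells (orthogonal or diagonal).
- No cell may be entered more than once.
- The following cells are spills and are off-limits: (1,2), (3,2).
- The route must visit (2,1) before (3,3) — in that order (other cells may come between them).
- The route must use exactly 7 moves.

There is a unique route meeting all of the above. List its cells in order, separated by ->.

The waypoints must appear in the order (2,1), (3,3), with no cell reused.
Route from (4,3): left to (4,2), up-left to (3,1), up to (2,1), right to (2,2), down-right to (3,3), 2× up (reaching (1,3)) — 7 moves in all.
Check: order respected (1 at step 3, 2 at step 5); 7 moves as required.

(4,3) -> (4,2) -> (3,1) -> (2,1) -> (2,2) -> (3,3) -> (2,3) -> (1,3)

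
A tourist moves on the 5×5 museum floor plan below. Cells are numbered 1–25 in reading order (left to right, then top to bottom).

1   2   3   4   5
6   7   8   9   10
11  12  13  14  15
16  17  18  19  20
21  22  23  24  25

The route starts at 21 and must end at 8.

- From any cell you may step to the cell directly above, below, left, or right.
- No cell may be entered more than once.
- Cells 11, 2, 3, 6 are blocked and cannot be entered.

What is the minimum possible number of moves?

The Manhattan distance from 21 to 8 is |5−2| + |1−3| = 5, so at least 5 moves are needed.
A route of 5 moves achieves this: 21 → 16 → 17 → 12 → 7 → 8.
Since 5 matches the lower bound, it is optimal.

5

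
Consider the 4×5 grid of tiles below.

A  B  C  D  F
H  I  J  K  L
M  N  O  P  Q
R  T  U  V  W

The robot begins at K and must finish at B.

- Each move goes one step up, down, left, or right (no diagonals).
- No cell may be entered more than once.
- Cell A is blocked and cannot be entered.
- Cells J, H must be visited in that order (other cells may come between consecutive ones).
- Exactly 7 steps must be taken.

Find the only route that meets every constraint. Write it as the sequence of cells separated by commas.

The waypoints must appear in the order J, H, with no cell reused.
Route from K: left 1 to J, down 1 to O, left 2 to M, up 1 to H, right 1 to I, up 1 to B — 7 moves in all.
Check: order respected (J at step 1, H at step 5); 7 moves as required.

K, J, O, N, M, H, I, B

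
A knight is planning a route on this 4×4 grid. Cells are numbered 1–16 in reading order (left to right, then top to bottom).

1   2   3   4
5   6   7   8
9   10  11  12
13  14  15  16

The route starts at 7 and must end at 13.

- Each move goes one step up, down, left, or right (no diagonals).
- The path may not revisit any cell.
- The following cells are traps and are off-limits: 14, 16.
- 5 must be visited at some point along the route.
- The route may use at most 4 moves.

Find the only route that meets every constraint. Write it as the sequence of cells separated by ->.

The budget equals the shortest possible length, so every move has to be on a shortest route through the required cells.
Route from 7: 2× left (reaching 5), 2× down (reaching 13) — 4 moves in all.
Check: all required cells visited; 4 ≤ 4 moves.

7 -> 6 -> 5 -> 9 -> 13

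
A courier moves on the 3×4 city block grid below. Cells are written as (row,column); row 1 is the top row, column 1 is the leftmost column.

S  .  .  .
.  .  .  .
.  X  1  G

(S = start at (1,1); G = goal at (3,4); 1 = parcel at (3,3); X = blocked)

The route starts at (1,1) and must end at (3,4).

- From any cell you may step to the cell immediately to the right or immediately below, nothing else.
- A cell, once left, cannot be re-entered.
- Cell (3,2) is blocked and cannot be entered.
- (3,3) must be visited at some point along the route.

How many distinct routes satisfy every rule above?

A right/down-only route from (1,1) to (3,4) makes exactly 2 down-moves and 3 right-moves in some order.
With no other constraints that would be C(5,2) = 10 routes.
Split at (3,3) and multiply the segment counts (each segment already excludes blocked cells): (1,1)→(3,3): 3; (3,3)→(3,4): 1; product = 3.
That gives 3 routes.

3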